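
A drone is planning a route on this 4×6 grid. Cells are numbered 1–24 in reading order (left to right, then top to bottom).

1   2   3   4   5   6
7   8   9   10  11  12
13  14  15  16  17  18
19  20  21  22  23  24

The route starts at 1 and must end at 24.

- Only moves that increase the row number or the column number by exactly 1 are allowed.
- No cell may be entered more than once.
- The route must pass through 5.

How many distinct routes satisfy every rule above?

A right/down-only route from 1 to 24 makes exactly 3 down-moves and 5 right-moves in some order.
With no other constraints that would be C(8,3) = 56 routes.
Split at 5 and multiply the segment counts: 1→5: 1; 5→24: 4; product = 4.
That gives 4 routes.

4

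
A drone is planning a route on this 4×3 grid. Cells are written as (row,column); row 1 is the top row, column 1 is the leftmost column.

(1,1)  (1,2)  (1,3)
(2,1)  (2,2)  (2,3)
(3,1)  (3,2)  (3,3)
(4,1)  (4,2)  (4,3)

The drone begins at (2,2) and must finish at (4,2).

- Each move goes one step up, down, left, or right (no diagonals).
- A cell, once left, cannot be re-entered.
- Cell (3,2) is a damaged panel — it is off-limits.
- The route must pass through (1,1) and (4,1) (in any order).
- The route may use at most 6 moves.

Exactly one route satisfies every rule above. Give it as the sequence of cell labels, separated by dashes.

(2,2) - (1,2) - (1,1) - (2,1) - (3,1) - (4,1) - (4,2)

Any route must reach (1,1) and (4,1) and still end at (4,2) within 6 moves, so the order of the required stops is forced.
Route from (2,2): up to (1,2), left to (1,1), 3× down (reaching (4,1)), right to (4,2) — 6 moves in all.
Check: all required cells visited; 6 ≤ 6 moves.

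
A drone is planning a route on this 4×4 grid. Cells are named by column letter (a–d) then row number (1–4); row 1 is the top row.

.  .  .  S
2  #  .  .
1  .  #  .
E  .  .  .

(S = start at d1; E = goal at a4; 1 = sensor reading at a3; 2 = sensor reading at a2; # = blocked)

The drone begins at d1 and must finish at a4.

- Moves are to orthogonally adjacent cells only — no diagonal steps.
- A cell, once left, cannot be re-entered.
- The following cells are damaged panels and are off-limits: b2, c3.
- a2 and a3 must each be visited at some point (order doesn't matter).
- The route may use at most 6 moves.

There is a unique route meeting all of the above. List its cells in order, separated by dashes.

The budget equals the shortest possible length, so every move has to be on a shortest route through the required cells.
Route from d1: left 3 to a1, down 3 to a4 — 6 moves in all.
Check: all required cells visited; 6 ≤ 6 moves.

d1 - c1 - b1 - a1 - a2 - a3 - a4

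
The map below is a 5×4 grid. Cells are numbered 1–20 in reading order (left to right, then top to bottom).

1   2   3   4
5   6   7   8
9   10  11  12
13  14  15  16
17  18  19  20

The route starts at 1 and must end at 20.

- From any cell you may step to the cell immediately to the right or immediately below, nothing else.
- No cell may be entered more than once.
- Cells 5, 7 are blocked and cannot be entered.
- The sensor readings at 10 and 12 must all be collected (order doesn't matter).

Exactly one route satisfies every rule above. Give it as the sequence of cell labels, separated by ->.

1 -> 2 -> 6 -> 10 -> 11 -> 12 -> 16 -> 20

Moves only go right or down, so the column and row indices never decrease.
Route from 1: right to 2, 2× down (reaching 10), 2× right (reaching 12), 2× down (reaching 20) — 7 moves in all.
Check: all required cells visited.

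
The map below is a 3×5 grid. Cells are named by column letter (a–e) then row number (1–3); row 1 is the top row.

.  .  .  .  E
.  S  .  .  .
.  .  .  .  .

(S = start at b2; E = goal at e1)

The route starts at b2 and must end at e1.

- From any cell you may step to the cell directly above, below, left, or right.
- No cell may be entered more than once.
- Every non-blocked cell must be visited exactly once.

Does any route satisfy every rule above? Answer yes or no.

yes

One route that works: b2 → b1 → a1 → a2 → a3 → b3 → c3 → c2 → c1 → d1 → d2 → d3 → e3 → e2 → e1.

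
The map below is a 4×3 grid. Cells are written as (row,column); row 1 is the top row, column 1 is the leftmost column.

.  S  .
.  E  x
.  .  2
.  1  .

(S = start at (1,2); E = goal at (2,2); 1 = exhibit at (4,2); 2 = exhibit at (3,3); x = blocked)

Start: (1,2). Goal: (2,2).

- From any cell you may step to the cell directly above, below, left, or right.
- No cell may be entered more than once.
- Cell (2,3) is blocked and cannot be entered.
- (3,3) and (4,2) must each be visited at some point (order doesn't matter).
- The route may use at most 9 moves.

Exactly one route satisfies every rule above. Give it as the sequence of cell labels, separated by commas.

Any route must reach (3,3) and (4,2) and still end at (2,2) within 9 moves, so the order of the required stops is forced.
Route from (1,2): left to (1,1), 3× down (reaching (4,1)), 2× right (reaching (4,3)), up to (3,3), left to (3,2), up to (2,2) — 9 moves in all.
Check: all required cells visited; 9 ≤ 9 moves.

(1,2), (1,1), (2,1), (3,1), (4,1), (4,2), (4,3), (3,3), (3,2), (2,2)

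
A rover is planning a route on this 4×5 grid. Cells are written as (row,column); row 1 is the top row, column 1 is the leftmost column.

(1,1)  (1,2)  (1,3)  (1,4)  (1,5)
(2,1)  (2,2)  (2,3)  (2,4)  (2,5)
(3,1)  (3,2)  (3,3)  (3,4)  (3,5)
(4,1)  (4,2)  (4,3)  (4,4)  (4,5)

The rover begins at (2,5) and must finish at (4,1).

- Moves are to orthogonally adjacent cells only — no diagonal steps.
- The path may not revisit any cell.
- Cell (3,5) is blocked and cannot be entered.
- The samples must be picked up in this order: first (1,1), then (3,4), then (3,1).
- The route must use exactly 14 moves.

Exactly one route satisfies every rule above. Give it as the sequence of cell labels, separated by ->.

(2,5) -> (1,5) -> (1,4) -> (1,3) -> (1,2) -> (1,1) -> (2,1) -> (2,2) -> (2,3) -> (2,4) -> (3,4) -> (3,3) -> (3,2) -> (3,1) -> (4,1)

The waypoints must appear in the order (1,1), (3,4), (3,1), with no cell reused.
Route from (2,5): up to (1,5), 4× left (reaching (1,1)), down to (2,1), 3× right (reaching (2,4)), down to (3,4), 3× left (reaching (3,1)), down to (4,1) — 14 moves in all.
Check: order respected ((1,1) at step 5, (3,4) at step 10, (3,1) at step 13); 14 moves as required.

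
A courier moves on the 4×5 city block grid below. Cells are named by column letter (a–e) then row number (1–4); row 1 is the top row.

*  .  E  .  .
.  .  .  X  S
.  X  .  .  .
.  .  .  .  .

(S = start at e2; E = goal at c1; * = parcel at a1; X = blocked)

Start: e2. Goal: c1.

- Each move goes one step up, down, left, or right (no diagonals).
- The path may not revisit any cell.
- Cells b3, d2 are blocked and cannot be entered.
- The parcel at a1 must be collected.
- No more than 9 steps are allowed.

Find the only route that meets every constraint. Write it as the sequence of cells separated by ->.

e2 -> e3 -> d3 -> c3 -> c2 -> b2 -> a2 -> a1 -> b1 -> c1

The budget equals the shortest possible length, so every move has to be on a shortest route through the required cells.
Route from e2: down to e3, 2× left (reaching c3), up to c2, 2× left (reaching a2), up to a1, 2× right (reaching c1) — 9 moves in all.
Check: all required cells visited; 9 ≤ 9 moves.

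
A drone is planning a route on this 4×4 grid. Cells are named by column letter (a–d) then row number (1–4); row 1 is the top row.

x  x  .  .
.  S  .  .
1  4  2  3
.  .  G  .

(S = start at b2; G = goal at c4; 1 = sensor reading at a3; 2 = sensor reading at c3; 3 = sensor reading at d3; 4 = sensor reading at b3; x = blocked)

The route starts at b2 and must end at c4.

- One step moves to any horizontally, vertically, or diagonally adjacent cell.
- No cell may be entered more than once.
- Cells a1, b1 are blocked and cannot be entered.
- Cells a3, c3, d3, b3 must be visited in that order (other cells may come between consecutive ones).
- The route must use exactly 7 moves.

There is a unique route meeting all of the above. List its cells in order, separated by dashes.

The waypoints must appear in the order a3, c3, d3, b3, with no cell reused.
Route from b2: down-left to a3, down-right to b4, up-right to c3, right to d3, up-left to c2, down-left to b3, down-right to c4 — 7 moves in all.
Check: order respected (1 at step 1, 2 at step 3, 3 at step 4, 4 at step 6); 7 moves as required.

b2 - a3 - b4 - c3 - d3 - c2 - b3 - c4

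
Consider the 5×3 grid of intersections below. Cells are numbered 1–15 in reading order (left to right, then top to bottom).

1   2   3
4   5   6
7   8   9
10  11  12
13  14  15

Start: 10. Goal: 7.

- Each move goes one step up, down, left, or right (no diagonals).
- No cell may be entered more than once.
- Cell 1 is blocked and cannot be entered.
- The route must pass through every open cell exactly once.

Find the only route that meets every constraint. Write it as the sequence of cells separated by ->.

10 -> 13 -> 14 -> 15 -> 12 -> 11 -> 8 -> 9 -> 6 -> 3 -> 2 -> 5 -> 4 -> 7

Need to visit all 14 open cells exactly once, starting at 10 and ending at 7.
Cell 3 has only two open neighbours (6 and 2), so the path must pass straight through it: one of those is the cell it's entered from and the other is where it exits.
Route from 10: down 1 to 13, right 2 to 15, up 1 to 12, left 1 to 11, up 1 to 8, right 1 to 9, up 2 to 3, left 1 to 2, down 1 to 5, left 1 to 4, down 1 to 7 — 13 moves in all.
Check: all 14 open cells covered.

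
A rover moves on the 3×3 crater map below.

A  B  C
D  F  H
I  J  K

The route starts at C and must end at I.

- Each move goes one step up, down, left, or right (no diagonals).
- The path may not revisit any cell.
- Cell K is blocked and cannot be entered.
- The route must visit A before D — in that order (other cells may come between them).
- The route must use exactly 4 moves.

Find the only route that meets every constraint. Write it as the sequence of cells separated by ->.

C -> B -> A -> D -> I

The waypoints must appear in the order A, D, with no cell reused.
Route from C: left 2 to A, down 2 to I — 4 moves in all.
Check: order respected (A at step 2, D at step 3); 4 moves as required.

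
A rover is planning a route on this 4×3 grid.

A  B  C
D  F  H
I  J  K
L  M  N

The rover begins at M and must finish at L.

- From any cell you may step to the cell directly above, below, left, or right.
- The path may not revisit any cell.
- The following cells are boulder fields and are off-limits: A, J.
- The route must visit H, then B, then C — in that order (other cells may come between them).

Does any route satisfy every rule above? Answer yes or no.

Ignoring the required order, 1 revisit-free route from M to L passes through all of H, B, and C; the waypoint orders that occur are H → C → B (1) — never H → B → C.

no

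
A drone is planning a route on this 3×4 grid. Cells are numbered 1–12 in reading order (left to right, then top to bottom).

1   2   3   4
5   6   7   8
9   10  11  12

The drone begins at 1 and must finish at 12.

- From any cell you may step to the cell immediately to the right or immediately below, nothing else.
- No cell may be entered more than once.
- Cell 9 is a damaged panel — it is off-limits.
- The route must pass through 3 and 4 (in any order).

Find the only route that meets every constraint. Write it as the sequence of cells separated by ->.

Moves only go right or down, so the column and row indices never decrease.
Route from 1: right 3 to 4, down 2 to 12 — 5 moves in all.
Check: all required cells visited.

1 -> 2 -> 3 -> 4 -> 8 -> 12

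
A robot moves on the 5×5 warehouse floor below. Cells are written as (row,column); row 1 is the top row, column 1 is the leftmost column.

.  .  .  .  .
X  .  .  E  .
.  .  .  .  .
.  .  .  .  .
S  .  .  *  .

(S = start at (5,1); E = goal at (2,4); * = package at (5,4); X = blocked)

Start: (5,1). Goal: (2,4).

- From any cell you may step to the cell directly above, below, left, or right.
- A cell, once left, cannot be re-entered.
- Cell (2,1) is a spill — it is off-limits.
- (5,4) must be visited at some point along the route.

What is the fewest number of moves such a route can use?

Any route passes through (5,4) somewhere between (5,1) and (2,4). Summing Manhattan distances along the two legs ((5,1) → (5,4) → (2,4)) gives a lower bound of 3 + 3 = 6 moves.
A route of 6 moves achieves this: (5,1) → (5,2) → (5,3) → (5,4) → (4,4) → (3,4) → (2,4).
Since 6 matches the lower bound, it is optimal.

6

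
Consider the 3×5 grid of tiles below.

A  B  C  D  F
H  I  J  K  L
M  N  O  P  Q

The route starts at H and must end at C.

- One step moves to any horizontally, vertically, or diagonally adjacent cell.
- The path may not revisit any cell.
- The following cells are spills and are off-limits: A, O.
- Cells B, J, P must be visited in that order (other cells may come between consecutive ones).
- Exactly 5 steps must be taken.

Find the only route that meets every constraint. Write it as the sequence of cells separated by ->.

The waypoints must appear in the order B, J, P, with no cell reused.
Route from H: up-right to B, 2× down-right (reaching P), up to K, up-left to C — 5 moves in all.
Check: order respected (B at step 1, J at step 2, P at step 3); 5 moves as required.

H -> B -> J -> P -> K -> C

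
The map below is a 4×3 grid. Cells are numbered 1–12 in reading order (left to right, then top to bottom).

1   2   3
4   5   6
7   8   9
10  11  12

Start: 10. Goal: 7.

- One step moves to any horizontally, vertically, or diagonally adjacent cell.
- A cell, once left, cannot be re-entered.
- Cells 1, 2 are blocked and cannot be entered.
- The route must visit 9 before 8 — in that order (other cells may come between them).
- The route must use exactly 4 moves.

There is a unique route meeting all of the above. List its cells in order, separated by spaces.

The waypoints must appear in the order 9, 8, with no cell reused.
Route from 10: right 1 to 11, up-right 1 to 9, left 2 to 7 — 4 moves in all.
Check: order respected (9 at step 2, 8 at step 3); 4 moves as required.

10 11 9 8 7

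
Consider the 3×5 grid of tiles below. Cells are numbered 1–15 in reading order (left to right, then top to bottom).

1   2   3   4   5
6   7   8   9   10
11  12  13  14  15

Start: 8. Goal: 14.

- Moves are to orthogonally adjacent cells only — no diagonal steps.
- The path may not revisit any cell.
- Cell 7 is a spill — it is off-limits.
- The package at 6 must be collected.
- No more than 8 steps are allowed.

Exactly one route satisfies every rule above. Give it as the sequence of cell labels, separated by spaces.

Any route must reach 6 and still end at 14 within 8 moves, so the order of the required stops is forced.
Route from 8: up 1 to 3, left 2 to 1, down 2 to 11, right 3 to 14 — 8 moves in all.
Check: all required cells visited; 8 ≤ 8 moves.

8 3 2 1 6 11 12 13 14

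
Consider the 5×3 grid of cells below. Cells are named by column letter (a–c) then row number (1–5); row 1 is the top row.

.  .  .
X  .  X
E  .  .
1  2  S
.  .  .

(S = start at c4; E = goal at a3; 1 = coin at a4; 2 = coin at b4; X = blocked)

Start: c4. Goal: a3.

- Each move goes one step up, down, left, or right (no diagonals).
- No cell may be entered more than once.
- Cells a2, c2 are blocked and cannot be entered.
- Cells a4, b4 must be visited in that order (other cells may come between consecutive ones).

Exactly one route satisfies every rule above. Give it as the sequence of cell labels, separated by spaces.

The waypoints must appear in the order a4, b4, with no cell reused.
Route from c4: down to c5, 2× left (reaching a5), up to a4, right to b4, up to b3, left to a3 — 7 moves in all.
Check: order respected (1 at step 4, 2 at step 5).

c4 c5 b5 a5 a4 b4 b3 a3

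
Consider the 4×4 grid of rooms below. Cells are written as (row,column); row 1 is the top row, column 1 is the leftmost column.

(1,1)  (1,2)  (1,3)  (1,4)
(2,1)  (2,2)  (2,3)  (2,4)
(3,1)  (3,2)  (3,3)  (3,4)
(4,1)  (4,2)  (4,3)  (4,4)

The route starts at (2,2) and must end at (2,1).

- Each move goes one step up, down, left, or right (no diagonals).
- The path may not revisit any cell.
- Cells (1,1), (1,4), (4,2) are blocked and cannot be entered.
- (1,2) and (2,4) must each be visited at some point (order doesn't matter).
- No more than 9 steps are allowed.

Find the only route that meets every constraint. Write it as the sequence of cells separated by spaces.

The 9-move cap with required stops at (1,2), (2,4) leaves no slack for detours.
Route from (2,2): up to (1,2), right to (1,3), down to (2,3), right to (2,4), down to (3,4), 3× left (reaching (3,1)), up to (2,1) — 9 moves in all.
Check: all required cells visited; 9 ≤ 9 moves.

(2,2) (1,2) (1,3) (2,3) (2,4) (3,4) (3,3) (3,2) (3,1) (2,1)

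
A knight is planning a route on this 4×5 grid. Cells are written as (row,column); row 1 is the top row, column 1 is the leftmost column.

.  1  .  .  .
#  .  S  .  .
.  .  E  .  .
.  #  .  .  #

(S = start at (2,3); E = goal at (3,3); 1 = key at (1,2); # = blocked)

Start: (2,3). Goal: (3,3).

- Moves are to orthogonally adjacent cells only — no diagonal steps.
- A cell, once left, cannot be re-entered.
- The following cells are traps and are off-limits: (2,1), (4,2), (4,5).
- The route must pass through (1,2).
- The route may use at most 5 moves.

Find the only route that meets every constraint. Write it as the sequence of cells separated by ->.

Any route must reach (1,2) and still end at (3,3) within 5 moves, so the order of the required stops is forced.
Route from (2,3): up 1 to (1,3), left 1 to (1,2), down 2 to (3,2), right 1 to (3,3) — 5 moves in all.
Check: all required cells visited; 5 ≤ 5 moves.

(2,3) -> (1,3) -> (1,2) -> (2,2) -> (3,2) -> (3,3)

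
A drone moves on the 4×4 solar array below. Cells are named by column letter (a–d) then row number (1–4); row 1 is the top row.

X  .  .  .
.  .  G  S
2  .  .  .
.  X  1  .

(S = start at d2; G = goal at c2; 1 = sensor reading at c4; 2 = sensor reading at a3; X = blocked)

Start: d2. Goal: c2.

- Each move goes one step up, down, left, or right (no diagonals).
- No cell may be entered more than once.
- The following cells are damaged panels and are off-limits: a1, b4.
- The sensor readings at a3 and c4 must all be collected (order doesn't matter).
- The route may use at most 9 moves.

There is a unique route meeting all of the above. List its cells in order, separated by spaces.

The budget equals the shortest possible length, so every move has to be on a shortest route through the required cells.
Route from d2: 2× down (reaching d4), left to c4, up to c3, 2× left (reaching a3), up to a2, 2× right (reaching c2) — 9 moves in all.
Check: all required cells visited; 9 ≤ 9 moves.

d2 d3 d4 c4 c3 b3 a3 a2 b2 c2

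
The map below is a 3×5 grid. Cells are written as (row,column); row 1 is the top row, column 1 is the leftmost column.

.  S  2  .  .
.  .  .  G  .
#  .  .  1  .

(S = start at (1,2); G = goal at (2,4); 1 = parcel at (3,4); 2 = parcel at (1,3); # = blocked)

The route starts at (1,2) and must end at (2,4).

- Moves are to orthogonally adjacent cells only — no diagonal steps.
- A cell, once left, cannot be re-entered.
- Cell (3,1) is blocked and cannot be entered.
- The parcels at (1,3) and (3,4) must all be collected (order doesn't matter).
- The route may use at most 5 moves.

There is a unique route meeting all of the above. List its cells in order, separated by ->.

(1,2) -> (1,3) -> (2,3) -> (3,3) -> (3,4) -> (2,4)

The budget equals the shortest possible length, so every move has to be on a shortest route through the required cells.
Route from (1,2): right to (1,3), 2× down (reaching (3,3)), right to (3,4), up to (2,4) — 5 moves in all.
Check: all required cells visited; 5 ≤ 5 moves.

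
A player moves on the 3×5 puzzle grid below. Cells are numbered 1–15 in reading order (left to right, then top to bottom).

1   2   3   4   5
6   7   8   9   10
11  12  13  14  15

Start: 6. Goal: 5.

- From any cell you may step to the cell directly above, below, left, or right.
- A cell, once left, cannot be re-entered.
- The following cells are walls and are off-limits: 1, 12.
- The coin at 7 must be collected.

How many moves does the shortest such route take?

5

Any route passes through 7 somewhere between 6 and 5. Summing Manhattan distances along the two legs (6 → 7 → 5) gives a lower bound of 1 + 4 = 5 moves.
A route of 5 moves achieves this: 6 → 7 → 2 → 3 → 4 → 5.
Since 5 matches the lower bound, it is optimal.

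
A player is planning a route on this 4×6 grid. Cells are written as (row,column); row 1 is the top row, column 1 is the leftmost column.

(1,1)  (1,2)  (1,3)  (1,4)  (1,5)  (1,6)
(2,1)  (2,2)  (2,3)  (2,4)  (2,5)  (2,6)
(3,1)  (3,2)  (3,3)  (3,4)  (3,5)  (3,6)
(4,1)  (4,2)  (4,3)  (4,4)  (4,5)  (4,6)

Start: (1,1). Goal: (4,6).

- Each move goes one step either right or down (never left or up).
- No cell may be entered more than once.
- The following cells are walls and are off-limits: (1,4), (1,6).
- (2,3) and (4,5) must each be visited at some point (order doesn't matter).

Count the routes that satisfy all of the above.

A right/down-only route from (1,1) to (4,6) makes exactly 3 down-moves and 5 right-moves in some order.
With no other constraints that would be C(8,3) = 56 routes.
A monotone route can only reach the required cells in the order (2,3), (4,5), so split there and multiply the segment counts (each segment already excludes blocked cells): (1,1)→(2,3): 3; (2,3)→(4,5): 6; (4,5)→(4,6): 1; product = 18.
That gives 18 routes.

18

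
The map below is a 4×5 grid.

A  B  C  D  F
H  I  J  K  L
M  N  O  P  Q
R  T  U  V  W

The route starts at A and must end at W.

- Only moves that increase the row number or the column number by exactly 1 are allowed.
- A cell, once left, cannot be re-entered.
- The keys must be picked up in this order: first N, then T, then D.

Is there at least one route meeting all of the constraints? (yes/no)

no

D lies above T, so going from T to D would need an upward move — but moves only go right/down, so T cannot be visited before D.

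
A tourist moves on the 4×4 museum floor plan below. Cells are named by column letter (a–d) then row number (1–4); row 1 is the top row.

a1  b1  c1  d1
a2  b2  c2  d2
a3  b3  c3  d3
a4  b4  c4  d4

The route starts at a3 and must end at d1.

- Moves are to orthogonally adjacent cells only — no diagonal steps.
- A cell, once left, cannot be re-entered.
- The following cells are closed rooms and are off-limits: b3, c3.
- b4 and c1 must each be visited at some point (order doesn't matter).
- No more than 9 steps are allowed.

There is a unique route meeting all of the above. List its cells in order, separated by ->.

Any route must reach b4 and c1 and still end at d1 within 9 moves, so the order of the required stops is forced.
Route from a3: down to a4, 3× right (reaching d4), 2× up (reaching d2), left to c2, up to c1, right to d1 — 9 moves in all.
Check: all required cells visited; 9 ≤ 9 moves.

a3 -> a4 -> b4 -> c4 -> d4 -> d3 -> d2 -> c2 -> c1 -> d1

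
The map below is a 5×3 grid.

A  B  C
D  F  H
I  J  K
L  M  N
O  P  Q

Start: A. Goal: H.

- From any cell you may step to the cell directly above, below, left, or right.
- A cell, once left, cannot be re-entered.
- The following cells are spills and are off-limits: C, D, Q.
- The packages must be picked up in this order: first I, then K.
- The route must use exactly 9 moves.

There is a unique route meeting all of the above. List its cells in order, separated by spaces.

The waypoints must appear in the order I, K, with no cell reused.
Route from A: right 1 to B, down 2 to J, left 1 to I, down 1 to L, right 2 to N, up 2 to H — 9 moves in all.
Check: order respected (I at step 4, K at step 8); 9 moves as required.

A B F J I L M N K H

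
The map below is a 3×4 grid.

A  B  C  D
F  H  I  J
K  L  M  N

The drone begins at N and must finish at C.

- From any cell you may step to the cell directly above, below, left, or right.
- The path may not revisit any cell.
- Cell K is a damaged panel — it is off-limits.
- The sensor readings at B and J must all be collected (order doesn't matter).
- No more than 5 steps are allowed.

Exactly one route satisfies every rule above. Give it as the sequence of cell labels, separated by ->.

The 5-move cap with required stops at B, J leaves no slack for detours.
Route from N: up 1 to J, left 2 to H, up 1 to B, right 1 to C — 5 moves in all.
Check: all required cells visited; 5 ≤ 5 moves.

N -> J -> I -> H -> B -> C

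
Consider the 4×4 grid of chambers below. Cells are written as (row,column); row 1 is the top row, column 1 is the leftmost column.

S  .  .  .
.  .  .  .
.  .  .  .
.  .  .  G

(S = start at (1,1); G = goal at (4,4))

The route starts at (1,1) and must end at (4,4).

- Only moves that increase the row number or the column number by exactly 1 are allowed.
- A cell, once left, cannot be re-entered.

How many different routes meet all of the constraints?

20

A right/down-only route from (1,1) to (4,4) makes exactly 3 down-moves and 3 right-moves in some order.
With no other constraints that would be C(6,3) = 20 routes.
That gives 20 routes.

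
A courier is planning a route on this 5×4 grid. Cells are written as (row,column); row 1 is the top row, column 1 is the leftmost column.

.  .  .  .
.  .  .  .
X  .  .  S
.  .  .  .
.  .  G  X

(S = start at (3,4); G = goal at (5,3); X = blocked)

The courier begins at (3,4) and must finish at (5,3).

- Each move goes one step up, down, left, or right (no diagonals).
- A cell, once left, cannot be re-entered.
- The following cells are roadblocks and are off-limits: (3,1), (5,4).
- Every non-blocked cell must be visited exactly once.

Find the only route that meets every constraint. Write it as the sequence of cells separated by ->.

Need to visit all 18 open cells exactly once, starting at (3,4) and ending at (5,3).
Cell (4,4) has only two open neighbours ((3,4) and (4,3)), so the path must pass straight through it: one of those is the cell it's entered from and the other is where it exits.
Route from (3,4): down to (4,4), left to (4,3), 2× up (reaching (2,3)), right to (2,4), up to (1,4), 3× left (reaching (1,1)), down to (2,1), right to (2,2), 2× down (reaching (4,2)), left to (4,1), down to (5,1), 2× right (reaching (5,3)) — 17 moves in all.
Check: all 18 open cells covered.

(3,4) -> (4,4) -> (4,3) -> (3,3) -> (2,3) -> (2,4) -> (1,4) -> (1,3) -> (1,2) -> (1,1) -> (2,1) -> (2,2) -> (3,2) -> (4,2) -> (4,1) -> (5,1) -> (5,2) -> (5,3)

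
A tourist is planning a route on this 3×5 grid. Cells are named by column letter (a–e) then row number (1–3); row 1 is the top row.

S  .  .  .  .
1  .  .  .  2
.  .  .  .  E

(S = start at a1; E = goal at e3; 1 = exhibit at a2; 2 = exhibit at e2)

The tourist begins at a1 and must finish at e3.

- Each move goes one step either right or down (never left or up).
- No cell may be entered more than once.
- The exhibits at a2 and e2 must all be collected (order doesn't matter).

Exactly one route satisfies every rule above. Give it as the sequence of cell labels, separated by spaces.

Moves only go right or down, so the column and row indices never decrease.
Route from a1: down to a2, 4× right (reaching e2), down to e3 — 6 moves in all.
Check: all required cells visited.

a1 a2 b2 c2 d2 e2 e3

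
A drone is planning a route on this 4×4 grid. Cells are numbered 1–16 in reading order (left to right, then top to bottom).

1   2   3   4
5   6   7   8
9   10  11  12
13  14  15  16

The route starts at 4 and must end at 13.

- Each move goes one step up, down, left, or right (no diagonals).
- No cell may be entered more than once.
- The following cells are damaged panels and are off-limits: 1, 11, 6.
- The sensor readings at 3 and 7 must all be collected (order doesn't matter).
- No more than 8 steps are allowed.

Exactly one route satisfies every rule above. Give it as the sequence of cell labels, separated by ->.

The 8-move cap with required stops at 3, 7 leaves no slack for detours.
Route from 4: left 1 to 3, down 1 to 7, right 1 to 8, down 2 to 16, left 3 to 13 — 8 moves in all.
Check: all required cells visited; 8 ≤ 8 moves.

4 -> 3 -> 7 -> 8 -> 12 -> 16 -> 15 -> 14 -> 13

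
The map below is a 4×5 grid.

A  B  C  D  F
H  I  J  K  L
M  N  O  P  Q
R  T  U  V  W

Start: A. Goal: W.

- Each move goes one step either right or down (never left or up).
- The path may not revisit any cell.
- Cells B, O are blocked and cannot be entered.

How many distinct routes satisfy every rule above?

6

A right/down-only route from A to W makes exactly 3 down-moves and 4 right-moves in some order.
With no other constraints that would be C(7,3) = 35 routes.
Subtract routes through each blocked cell (inclusion–exclusion for overlaps): − through B: 20 − through O: 18 + through B&O: 9 → 6.
That gives 6 routes.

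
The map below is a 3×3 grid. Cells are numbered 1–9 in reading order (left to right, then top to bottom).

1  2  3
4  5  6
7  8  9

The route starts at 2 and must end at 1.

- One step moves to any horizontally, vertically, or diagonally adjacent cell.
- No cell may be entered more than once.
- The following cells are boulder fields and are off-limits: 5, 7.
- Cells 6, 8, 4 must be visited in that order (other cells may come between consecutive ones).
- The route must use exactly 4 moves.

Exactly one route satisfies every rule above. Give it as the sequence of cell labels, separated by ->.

2 -> 6 -> 8 -> 4 -> 1

The waypoints must appear in the order 6, 8, 4, with no cell reused.
Route from 2: down-right to 6, down-left to 8, up-left to 4, up to 1 — 4 moves in all.
Check: order respected (6 at step 1, 8 at step 2, 4 at step 3); 4 moves as required.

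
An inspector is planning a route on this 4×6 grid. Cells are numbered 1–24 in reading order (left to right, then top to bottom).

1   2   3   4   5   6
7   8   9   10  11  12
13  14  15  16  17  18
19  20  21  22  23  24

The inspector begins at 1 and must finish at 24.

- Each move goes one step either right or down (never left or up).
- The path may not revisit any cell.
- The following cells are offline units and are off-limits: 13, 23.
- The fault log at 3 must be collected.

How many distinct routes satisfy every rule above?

10

A right/down-only route from 1 to 24 makes exactly 3 down-moves and 5 right-moves in some order.
With no other constraints that would be C(8,3) = 56 routes.
Split at 3 and multiply the segment counts (each segment already excludes blocked cells): 1→3: 1; 3→24: 10; product = 10.
That gives 10 routes.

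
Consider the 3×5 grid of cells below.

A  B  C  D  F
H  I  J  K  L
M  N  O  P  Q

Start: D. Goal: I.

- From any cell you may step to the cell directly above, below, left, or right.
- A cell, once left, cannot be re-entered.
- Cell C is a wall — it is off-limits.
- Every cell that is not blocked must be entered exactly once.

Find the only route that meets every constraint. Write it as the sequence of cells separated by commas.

D, F, L, Q, P, K, J, O, N, M, H, A, B, I

Need to visit all 14 open cells exactly once, starting at D and ending at I.
Route from D: right to F, 2× down (reaching Q), left to P, up to K, left to J, down to O, 2× left (reaching M), 2× up (reaching A), right to B, down to I — 13 moves in all.
Check: all 14 open cells covered.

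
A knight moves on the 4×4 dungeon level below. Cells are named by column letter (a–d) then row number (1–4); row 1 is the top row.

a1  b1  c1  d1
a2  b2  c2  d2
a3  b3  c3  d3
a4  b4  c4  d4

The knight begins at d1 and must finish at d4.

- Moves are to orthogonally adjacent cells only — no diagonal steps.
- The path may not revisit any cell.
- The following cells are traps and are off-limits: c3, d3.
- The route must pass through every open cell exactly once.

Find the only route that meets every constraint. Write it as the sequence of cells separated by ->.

Need to visit all 14 open cells exactly once, starting at d1 and ending at d4.
Cell c4 has only two open neighbours (b4 and d4), so the path must pass straight through it: one of those is the cell it's entered from and the other is where it exits.
Route from d1: down 1 to d2, left 1 to c2, up 1 to c1, left 2 to a1, down 1 to a2, right 1 to b2, down 1 to b3, left 1 to a3, down 1 to a4, right 3 to d4 — 13 moves in all.
Check: all 14 open cells covered.

d1 -> d2 -> c2 -> c1 -> b1 -> a1 -> a2 -> b2 -> b3 -> a3 -> a4 -> b4 -> c4 -> d4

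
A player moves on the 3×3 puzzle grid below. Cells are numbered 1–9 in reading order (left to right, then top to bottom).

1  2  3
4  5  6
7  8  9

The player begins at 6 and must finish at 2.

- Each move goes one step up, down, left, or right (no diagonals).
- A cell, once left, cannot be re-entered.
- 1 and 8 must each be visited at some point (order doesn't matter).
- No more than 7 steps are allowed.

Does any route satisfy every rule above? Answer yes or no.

yes

One route that works: 6 → 9 → 8 → 5 → 4 → 1 → 2.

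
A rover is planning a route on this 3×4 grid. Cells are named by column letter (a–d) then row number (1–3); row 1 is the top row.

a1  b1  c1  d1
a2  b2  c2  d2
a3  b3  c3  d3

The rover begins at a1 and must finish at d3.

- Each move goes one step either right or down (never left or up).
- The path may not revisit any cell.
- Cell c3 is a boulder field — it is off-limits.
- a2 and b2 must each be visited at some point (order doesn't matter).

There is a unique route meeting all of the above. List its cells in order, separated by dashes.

Moves only go right or down, so the column and row indices never decrease.
Route from a1: down 1 to a2, right 3 to d2, down 1 to d3 — 5 moves in all.
Check: all required cells visited.

a1 - a2 - b2 - c2 - d2 - d3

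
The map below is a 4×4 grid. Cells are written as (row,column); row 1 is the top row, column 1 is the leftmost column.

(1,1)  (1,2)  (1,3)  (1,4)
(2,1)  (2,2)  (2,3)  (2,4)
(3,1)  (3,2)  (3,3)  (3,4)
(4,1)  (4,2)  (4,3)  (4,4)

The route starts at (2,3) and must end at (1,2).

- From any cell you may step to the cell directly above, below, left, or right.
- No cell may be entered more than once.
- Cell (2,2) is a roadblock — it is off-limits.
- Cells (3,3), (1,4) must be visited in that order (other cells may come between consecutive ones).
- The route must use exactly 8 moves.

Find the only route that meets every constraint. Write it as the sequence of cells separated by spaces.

The waypoints must appear in the order (3,3), (1,4), with no cell reused.
Route from (2,3): 2× down (reaching (4,3)), right to (4,4), 3× up (reaching (1,4)), 2× left (reaching (1,2)) — 8 moves in all.
Check: order respected ((3,3) at step 1, (1,4) at step 6); 8 moves as required.

(2,3) (3,3) (4,3) (4,4) (3,4) (2,4) (1,4) (1,3) (1,2)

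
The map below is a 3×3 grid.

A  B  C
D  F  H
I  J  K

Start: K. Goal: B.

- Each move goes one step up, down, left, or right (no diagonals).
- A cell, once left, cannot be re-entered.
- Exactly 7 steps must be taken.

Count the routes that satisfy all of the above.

2

Need simple routes of exactly 7 moves from K to B (Manhattan distance 3, so 2 moves are spent on a detour and 2 undoing it).
Enumerating: K H F J I D A B | K J I D F H C B.
That gives 2 routes.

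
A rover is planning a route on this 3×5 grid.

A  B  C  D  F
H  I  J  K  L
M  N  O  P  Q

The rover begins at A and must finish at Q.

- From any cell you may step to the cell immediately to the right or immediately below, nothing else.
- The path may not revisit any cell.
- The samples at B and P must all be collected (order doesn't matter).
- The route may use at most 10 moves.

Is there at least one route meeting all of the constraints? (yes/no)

One route that works: A → B → I → N → O → P → Q.

yes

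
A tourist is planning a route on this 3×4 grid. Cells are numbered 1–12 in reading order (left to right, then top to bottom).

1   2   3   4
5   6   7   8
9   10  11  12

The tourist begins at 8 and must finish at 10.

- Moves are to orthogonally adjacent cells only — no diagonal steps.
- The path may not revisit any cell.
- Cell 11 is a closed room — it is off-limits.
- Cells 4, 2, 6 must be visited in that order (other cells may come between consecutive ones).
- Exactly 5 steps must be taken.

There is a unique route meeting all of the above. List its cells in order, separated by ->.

8 -> 4 -> 3 -> 2 -> 6 -> 10

The waypoints must appear in the order 4, 2, 6, with no cell reused.
Route from 8: up to 4, 2× left (reaching 2), 2× down (reaching 10) — 5 moves in all.
Check: order respected (4 at step 1, 2 at step 3, 6 at step 4); 5 moves as required.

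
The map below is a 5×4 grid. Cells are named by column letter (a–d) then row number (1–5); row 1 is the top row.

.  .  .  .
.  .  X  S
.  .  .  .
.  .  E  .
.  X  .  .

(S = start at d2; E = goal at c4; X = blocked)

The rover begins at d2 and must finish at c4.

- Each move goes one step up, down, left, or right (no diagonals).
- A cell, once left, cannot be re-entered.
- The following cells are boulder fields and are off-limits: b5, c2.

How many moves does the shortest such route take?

3

The Manhattan distance from d2 to c4 is |2−4| + |4−3| = 3, so at least 3 moves are needed.
A route of 3 moves achieves this: d2 → d3 → d4 → c4.
Since 3 matches the lower bound, it is optimal.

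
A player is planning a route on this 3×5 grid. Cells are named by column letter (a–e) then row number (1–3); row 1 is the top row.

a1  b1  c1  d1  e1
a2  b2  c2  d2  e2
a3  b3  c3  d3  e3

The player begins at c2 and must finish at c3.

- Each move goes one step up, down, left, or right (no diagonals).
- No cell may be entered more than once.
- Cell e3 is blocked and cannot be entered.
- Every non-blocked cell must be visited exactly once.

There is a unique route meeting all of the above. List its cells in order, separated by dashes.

c2 - b2 - b3 - a3 - a2 - a1 - b1 - c1 - d1 - e1 - e2 - d2 - d3 - c3

Need to visit all 14 open cells exactly once, starting at c2 and ending at c3.
Route from c2: left to b2, down to b3, left to a3, 2× up (reaching a1), 4× right (reaching e1), down to e2, left to d2, down to d3, left to c3 — 13 moves in all.
Check: all 14 open cells covered.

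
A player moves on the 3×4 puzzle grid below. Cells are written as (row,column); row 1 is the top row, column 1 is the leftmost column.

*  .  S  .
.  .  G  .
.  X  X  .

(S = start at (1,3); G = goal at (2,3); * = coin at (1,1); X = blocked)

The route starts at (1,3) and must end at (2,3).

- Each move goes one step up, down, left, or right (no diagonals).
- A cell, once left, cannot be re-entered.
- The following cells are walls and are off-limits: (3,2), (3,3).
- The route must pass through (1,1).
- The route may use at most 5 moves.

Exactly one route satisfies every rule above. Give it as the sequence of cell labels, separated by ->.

The 5-move cap with required stops at (1,1) leaves no slack for detours.
Route from (1,3): 2× left (reaching (1,1)), down to (2,1), 2× right (reaching (2,3)) — 5 moves in all.
Check: all required cells visited; 5 ≤ 5 moves.

(1,3) -> (1,2) -> (1,1) -> (2,1) -> (2,2) -> (2,3)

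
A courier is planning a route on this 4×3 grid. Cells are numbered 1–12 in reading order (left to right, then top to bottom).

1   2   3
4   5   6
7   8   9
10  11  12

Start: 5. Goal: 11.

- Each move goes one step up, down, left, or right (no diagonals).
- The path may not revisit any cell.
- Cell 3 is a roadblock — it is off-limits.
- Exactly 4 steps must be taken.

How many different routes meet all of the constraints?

6

Need simple routes of exactly 4 moves from 5 to 11 (Manhattan distance 2, so 1 moves are spent on a detour and 1 undoing it).
Enumerating: 5 8 7 10 11 | 5 8 9 12 11 | 5 4 7 10 11 | 5 4 7 8 11 | 5 6 9 12 11 | 5 6 9 8 11.
That gives 6 routes.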